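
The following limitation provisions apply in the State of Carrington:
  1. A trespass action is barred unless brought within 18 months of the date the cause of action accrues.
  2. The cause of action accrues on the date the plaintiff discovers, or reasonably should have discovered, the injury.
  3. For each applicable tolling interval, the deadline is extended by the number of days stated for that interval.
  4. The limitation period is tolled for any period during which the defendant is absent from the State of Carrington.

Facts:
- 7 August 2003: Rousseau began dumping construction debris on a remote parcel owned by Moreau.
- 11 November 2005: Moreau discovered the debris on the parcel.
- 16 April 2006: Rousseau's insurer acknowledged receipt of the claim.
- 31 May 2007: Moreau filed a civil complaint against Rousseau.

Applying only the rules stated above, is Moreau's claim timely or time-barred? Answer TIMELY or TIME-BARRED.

The claim did not accrue until Moreau discovered the injury on 11 November 2005; the 7 August 2003 act date does not start the clock under the stated rule.
Adding the 18 months base period to 11 November 2005 gives a deadline of 11 May 2007, before any tolling.
The other events in the timeline have no effect on the limitation period under the stated rules.
The 31 May 2007 filing falls after the 11 May 2007 deadline; the claim is time-barred.

TIME-BARRED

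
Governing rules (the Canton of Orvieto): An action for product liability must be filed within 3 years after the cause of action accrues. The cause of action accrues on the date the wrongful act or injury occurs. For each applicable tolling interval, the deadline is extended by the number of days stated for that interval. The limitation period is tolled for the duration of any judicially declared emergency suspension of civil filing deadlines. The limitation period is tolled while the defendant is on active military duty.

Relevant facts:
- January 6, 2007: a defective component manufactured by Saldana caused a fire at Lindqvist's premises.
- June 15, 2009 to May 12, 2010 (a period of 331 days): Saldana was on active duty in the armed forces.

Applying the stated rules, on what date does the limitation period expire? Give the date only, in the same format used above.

The limitation period began to run on January 6, 2007.
Adding the 3 years base period to January 6, 2007 gives a deadline of January 6, 2010, before any tolling.
The defendant's active military service from June 15, 2009 to May 12, 2010 tolled the period for 331 days, extending the deadline to December 3, 2010.

December 3, 2010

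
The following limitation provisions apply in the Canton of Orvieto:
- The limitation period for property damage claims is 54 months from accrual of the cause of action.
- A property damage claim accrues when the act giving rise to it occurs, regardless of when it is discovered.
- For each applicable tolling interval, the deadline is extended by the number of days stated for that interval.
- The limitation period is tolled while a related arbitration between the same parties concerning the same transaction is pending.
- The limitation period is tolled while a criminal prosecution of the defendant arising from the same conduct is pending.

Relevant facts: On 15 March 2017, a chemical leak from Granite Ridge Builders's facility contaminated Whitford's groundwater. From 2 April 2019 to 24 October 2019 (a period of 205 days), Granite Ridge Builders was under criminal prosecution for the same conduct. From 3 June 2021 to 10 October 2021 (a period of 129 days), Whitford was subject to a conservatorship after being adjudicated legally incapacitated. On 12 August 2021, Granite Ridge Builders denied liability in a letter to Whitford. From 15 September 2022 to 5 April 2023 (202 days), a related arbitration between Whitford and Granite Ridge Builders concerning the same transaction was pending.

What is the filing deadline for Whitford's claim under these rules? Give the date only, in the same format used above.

8 April 2022

The limitation period began to run on 15 March 2017.
Adding the 54 months base period to 15 March 2017 gives a deadline of 15 September 2021, before any tolling.
Because the pending criminal prosecution ran from 2 April 2019 to 24 October 2019, the deadline is extended by 205 days to 8 April 2022.
The pending related arbitration from 15 September 2022 to 5 April 2023 began after the period had already run on 8 April 2022, so it has no tolling effect.
No stated provision tolls the period for the plaintiff's incapacity, so the interval from 3 June 2021 to 10 October 2021 has no effect on the deadline.
None of the other events listed affects the running of the period under the stated rules.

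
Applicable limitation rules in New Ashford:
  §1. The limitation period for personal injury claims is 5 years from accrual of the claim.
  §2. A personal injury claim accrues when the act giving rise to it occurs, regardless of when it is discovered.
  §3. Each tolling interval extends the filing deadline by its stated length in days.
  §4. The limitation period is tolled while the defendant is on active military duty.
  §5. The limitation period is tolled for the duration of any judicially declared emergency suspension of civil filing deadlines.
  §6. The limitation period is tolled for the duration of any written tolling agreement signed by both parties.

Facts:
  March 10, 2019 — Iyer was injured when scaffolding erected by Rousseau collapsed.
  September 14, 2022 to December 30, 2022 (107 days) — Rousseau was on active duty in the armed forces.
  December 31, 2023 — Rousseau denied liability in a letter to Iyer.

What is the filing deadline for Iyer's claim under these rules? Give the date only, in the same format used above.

June 25, 2024

The claim accrued on March 10, 2019, when the wrongful act occurred.
The untolled deadline — 5 years after March 10, 2019 — is March 10, 2024.
The period was tolled for 107 days by the defendant's active military service (September 14, 2022 to December 30, 2022), pushing the deadline to June 25, 2024.
Nothing else in the chronology tolls or restarts the period.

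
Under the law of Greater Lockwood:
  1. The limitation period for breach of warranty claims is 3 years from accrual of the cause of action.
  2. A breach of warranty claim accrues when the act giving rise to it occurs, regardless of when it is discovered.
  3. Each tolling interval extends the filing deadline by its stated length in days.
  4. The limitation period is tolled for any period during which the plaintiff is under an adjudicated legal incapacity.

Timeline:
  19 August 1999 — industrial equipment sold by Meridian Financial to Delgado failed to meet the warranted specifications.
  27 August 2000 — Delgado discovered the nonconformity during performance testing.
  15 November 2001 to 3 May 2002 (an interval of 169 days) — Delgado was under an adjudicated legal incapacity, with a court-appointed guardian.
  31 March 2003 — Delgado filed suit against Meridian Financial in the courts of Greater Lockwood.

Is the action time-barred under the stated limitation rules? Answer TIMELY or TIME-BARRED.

The claim accrued on 19 August 1999, when the wrongful act occurred; under the stated occurrence rule the 27 August 2000 discovery does not delay accrual.
3 years from 19 August 1999 is 19 August 2002.
Because the plaintiff's legal incapacity ran from 15 November 2001 to 3 May 2002, the deadline is extended by 169 days to 4 February 2003.
Filing on 31 March 2003 missed the 4 February 2003 deadline — the action is time-barred.

TIME-BARRED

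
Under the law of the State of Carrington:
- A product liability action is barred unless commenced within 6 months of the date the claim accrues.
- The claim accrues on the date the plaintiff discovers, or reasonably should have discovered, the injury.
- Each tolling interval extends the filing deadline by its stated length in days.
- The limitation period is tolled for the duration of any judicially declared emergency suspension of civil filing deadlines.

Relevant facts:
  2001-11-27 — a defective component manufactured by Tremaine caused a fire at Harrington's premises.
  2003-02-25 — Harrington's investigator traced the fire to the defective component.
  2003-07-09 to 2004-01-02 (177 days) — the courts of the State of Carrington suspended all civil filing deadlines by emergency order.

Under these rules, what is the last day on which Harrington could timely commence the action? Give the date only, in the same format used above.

The claim did not accrue until Harrington discovered the injury on 2003-02-25; the 2001-11-27 act date does not start the clock under the stated rule.
Adding the 6 months base period to 2003-02-25 gives a deadline of 2003-08-25, before any tolling.
Because the emergency suspension of filing deadlines ran from 2003-07-09 to 2004-01-02, the deadline is extended by 177 days to 2004-02-18.

2004-02-18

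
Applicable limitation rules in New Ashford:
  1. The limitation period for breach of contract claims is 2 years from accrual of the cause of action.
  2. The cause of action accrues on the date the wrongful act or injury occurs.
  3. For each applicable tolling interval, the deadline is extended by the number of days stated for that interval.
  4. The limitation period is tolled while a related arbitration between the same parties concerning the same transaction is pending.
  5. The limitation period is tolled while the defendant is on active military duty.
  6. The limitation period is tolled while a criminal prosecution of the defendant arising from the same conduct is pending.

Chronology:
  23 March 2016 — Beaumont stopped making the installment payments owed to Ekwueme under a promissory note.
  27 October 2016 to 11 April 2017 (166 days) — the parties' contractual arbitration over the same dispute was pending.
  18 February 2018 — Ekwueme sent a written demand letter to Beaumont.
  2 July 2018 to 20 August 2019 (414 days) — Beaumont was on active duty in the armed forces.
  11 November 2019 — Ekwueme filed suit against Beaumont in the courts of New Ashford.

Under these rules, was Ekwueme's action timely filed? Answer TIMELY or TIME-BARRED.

The limitation period began to run on 23 March 2016.
Adding the 2 years base period to 23 March 2016 gives a deadline of 23 March 2018, before any tolling.
Because the pending related arbitration ran from 27 October 2016 to 11 April 2017, the deadline is extended by 166 days to 5 September 2018.
The defendant's active military service from 2 July 2018 to 20 August 2019 tolled the period for 414 days, extending the deadline to 24 October 2019.
None of the other events listed affects the running of the period under the stated rules.
Filing on 11 November 2019 missed the 24 October 2019 deadline — the action is time-barred.

TIME-BARRED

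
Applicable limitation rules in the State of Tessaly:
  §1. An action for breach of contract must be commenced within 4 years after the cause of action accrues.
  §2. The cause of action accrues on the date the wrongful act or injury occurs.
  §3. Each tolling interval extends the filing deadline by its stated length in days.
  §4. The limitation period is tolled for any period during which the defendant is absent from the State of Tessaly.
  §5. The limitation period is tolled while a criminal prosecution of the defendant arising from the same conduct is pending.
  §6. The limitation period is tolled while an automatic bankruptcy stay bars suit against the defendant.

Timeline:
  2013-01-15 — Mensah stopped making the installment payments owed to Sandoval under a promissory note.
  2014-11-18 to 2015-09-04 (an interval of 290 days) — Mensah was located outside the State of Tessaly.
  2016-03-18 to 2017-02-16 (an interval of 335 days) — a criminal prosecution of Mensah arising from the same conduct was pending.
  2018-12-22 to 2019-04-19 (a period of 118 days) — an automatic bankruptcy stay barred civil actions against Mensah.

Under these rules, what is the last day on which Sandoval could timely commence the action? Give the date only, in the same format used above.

The claim accrued on 2013-01-15, when the wrongful act occurred.
4 years from 2013-01-15 is 2017-01-15.
Because the defendant's absence from the jurisdiction ran from 2014-11-18 to 2015-09-04, the deadline is extended by 290 days to 2017-11-01.
Because the pending criminal prosecution ran from 2016-03-18 to 2017-02-16, the deadline is extended by 335 days to 2018-10-02.
The automatic bankruptcy stay starting 2018-12-22 came too late — the period had run on 2018-10-02 — and so does not extend the deadline.

2018-10-02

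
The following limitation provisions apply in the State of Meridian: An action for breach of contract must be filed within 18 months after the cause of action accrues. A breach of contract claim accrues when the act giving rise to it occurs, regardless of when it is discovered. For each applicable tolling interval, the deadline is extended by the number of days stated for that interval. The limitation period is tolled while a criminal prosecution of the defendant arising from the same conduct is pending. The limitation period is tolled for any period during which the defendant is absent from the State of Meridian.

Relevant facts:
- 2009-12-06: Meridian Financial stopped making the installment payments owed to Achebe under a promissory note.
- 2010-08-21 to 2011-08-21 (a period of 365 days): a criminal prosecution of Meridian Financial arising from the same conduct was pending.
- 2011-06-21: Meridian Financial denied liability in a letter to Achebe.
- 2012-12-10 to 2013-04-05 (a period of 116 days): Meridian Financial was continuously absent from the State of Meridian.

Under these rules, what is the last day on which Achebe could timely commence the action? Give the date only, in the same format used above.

The claim accrued on 2009-12-06, when the wrongful act occurred.
The untolled deadline — 18 months after 2009-12-06 — is 2011-06-06.
The period was tolled for 365 days by the pending criminal prosecution (2010-08-21 to 2011-08-21), pushing the deadline to 2012-06-05.
The defendant's absence from the jurisdiction starting 2012-12-10 came too late — the period had run on 2012-06-05 — and so does not extend the deadline.
None of the other events listed affects the running of the period under the stated rules.

2012-06-05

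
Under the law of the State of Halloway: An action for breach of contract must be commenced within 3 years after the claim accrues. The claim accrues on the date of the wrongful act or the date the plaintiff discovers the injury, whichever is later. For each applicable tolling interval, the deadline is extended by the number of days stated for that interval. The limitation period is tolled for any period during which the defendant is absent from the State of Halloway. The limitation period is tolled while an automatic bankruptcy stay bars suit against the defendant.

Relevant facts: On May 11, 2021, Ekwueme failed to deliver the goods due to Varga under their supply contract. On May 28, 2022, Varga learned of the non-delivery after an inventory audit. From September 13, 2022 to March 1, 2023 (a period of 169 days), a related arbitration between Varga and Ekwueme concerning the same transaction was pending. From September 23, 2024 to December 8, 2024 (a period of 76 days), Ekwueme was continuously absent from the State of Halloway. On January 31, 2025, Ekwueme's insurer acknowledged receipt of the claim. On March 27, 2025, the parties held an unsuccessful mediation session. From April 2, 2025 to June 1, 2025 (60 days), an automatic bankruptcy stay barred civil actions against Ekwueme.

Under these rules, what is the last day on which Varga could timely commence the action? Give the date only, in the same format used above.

October 11, 2025

Because discovery on May 28, 2022 post-dates the May 11, 2021 act, accrual under the later-of rule falls on May 28, 2022.
The untolled deadline — 3 years after May 28, 2022 — is May 28, 2025.
The period was tolled for 76 days by the defendant's absence from the jurisdiction (September 23, 2024 to December 8, 2024), pushing the deadline to August 12, 2025.
The period was tolled for 60 days by the automatic bankruptcy stay (April 2, 2025 to June 1, 2025), pushing the deadline to October 11, 2025.
No stated provision tolls the period for a pending arbitration, so the interval from September 13, 2022 to March 1, 2023 has no effect on the deadline.
The other events in the timeline have no effect on the limitation period under the stated rules.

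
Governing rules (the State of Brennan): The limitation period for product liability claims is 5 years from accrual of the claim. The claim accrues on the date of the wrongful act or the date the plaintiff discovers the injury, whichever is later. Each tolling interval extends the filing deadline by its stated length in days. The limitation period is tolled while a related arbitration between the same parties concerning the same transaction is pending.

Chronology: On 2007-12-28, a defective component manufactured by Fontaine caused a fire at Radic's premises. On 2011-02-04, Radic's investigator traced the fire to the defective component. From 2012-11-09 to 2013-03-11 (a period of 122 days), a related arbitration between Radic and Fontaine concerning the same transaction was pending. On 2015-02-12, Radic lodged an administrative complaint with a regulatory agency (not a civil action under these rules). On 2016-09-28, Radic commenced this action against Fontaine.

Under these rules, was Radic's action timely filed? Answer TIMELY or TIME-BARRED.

TIME-BARRED

Taking the later of the act (2007-12-28) and discovery (2011-02-04), the claim accrued on 2011-02-04.
5 years from 2011-02-04 is 2016-02-04.
The period was tolled for 122 days by the pending related arbitration (2012-11-09 to 2013-03-11), pushing the deadline to 2016-06-05.
None of the other events listed affects the running of the period under the stated rules.
The 2016-09-28 filing falls after the 2016-06-05 deadline; the claim is time-barred.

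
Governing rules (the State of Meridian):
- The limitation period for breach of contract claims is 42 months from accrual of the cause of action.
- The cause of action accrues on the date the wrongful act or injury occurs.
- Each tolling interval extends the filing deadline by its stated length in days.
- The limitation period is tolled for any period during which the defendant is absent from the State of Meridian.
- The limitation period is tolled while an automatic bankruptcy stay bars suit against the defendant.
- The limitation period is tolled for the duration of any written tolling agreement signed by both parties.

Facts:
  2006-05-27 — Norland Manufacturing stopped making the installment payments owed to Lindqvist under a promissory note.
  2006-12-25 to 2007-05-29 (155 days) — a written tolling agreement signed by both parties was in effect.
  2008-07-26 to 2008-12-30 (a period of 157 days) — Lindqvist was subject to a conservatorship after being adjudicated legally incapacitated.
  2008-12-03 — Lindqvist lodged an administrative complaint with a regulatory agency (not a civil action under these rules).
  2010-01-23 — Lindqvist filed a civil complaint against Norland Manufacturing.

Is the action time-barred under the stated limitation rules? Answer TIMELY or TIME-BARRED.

TIMELY

The limitation period began to run on 2006-05-27.
The untolled deadline — 42 months after 2006-05-27 — is 2009-11-27.
The written tolling agreement from 2006-12-25 to 2007-05-29 tolled the period for 155 days, extending the deadline to 2010-05-01.
Although the plaintiff's incapacity ran from 2008-07-26 to 2008-12-30, the stated rules do not make that a tolling event, so it is disregarded.
None of the other events listed affects the running of the period under the stated rules.
Filing on 2010-01-23 beat the 2010-05-01 deadline — the action is timely.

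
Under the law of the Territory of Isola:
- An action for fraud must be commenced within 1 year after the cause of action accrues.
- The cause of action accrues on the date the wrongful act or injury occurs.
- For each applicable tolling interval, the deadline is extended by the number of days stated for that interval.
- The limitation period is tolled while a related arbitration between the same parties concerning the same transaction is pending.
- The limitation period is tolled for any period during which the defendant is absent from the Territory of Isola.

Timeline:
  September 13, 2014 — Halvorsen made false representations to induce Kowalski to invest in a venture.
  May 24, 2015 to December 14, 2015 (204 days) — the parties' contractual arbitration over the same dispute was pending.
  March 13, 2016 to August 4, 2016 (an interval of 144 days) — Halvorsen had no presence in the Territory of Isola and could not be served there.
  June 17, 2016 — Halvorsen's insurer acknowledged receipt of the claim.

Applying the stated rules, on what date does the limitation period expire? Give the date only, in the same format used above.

The limitation period began to run on September 13, 2014.
Adding the 1 year base period to September 13, 2014 gives a deadline of September 13, 2015, before any tolling.
The period was tolled for 204 days by the pending related arbitration (May 24, 2015 to December 14, 2015), pushing the deadline to April 4, 2016.
Because the defendant's absence from the jurisdiction ran from March 13, 2016 to August 4, 2016, the deadline is extended by 144 days to August 26, 2016.
None of the other events listed affects the running of the period under the stated rules.

August 26, 2016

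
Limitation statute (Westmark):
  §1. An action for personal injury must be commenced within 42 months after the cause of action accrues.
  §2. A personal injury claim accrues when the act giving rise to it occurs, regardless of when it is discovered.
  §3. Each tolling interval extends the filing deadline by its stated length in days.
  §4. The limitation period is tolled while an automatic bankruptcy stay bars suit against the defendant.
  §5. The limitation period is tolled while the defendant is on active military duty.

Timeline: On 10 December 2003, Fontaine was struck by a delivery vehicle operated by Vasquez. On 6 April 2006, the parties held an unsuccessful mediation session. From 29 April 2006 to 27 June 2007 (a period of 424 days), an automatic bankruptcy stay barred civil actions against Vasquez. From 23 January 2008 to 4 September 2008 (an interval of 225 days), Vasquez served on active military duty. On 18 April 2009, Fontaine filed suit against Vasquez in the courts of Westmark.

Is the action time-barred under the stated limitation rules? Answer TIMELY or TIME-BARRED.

The claim accrued on 10 December 2003, when the wrongful act occurred.
Adding the 42 months base period to 10 December 2003 gives a deadline of 10 June 2007, before any tolling.
The period was tolled for 424 days by the automatic bankruptcy stay (29 April 2006 to 27 June 2007), pushing the deadline to 7 August 2008.
Because the defendant's active military service ran from 23 January 2008 to 4 September 2008, the deadline is extended by 225 days to 20 March 2009.
None of the other events listed affects the running of the period under the stated rules.
Filing on 18 April 2009 missed the 20 March 2009 deadline — the action is time-barred.

TIME-BARRED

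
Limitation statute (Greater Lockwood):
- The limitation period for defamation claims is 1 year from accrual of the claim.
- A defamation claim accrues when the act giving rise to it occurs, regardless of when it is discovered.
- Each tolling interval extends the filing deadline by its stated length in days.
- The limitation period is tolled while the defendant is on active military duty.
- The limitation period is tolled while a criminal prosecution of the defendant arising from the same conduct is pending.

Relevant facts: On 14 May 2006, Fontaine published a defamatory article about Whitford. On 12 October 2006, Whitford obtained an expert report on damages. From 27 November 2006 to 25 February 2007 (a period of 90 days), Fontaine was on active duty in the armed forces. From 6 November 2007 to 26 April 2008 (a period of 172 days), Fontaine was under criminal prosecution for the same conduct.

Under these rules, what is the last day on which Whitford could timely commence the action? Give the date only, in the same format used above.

The claim accrued on 14 May 2006, when the wrongful act occurred.
Adding the 1 year base period to 14 May 2006 gives a deadline of 14 May 2007, before any tolling.
The defendant's active military service from 27 November 2006 to 25 February 2007 tolled the period for 90 days, extending the deadline to 12 August 2007.
The pending criminal prosecution starting 6 November 2007 came too late — the period had run on 12 August 2007 — and so does not extend the deadline.
Nothing else in the chronology tolls or restarts the period.

12 August 2007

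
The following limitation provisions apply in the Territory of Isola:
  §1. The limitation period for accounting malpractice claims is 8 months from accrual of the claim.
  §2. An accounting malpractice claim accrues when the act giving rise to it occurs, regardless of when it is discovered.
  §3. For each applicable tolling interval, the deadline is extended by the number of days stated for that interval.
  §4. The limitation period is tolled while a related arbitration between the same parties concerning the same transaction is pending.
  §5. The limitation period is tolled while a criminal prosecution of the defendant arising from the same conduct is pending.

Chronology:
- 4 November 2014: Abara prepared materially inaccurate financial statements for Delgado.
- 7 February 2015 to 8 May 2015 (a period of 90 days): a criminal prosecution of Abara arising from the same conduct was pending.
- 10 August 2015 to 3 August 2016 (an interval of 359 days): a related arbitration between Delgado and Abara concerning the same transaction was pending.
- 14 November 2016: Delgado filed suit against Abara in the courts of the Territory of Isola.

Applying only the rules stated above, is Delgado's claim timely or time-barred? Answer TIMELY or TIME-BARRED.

The limitation period began to run on 4 November 2014.
8 months from 4 November 2014 is 4 July 2015.
The pending criminal prosecution from 7 February 2015 to 8 May 2015 tolled the period for 90 days, extending the deadline to 2 October 2015.
The pending related arbitration from 10 August 2015 to 3 August 2016 tolled the period for 359 days, extending the deadline to 25 September 2016.
The 14 November 2016 filing falls after the 25 September 2016 deadline; the claim is time-barred.

TIME-BARRED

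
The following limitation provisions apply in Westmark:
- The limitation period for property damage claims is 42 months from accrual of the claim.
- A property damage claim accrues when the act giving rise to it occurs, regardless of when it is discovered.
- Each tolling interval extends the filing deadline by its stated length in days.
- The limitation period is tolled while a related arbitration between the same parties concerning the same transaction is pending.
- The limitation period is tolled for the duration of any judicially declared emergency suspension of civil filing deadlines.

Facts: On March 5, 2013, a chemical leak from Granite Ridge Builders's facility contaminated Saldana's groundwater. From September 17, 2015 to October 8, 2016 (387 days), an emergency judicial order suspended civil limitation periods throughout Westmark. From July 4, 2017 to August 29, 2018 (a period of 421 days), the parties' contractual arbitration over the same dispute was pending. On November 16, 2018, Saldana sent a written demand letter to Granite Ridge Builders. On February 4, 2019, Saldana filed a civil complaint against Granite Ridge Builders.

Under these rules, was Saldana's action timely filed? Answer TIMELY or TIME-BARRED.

TIME-BARRED

The claim accrued on March 5, 2013, when the wrongful act occurred.
42 months from March 5, 2013 is September 5, 2016.
Because the emergency suspension of filing deadlines ran from September 17, 2015 to October 8, 2016, the deadline is extended by 387 days to September 27, 2017.
Because the pending related arbitration ran from July 4, 2017 to August 29, 2018, the deadline is extended by 421 days to November 22, 2018.
None of the other events listed affects the running of the period under the stated rules.
The February 4, 2019 filing falls after the November 22, 2018 deadline; the claim is time-barred.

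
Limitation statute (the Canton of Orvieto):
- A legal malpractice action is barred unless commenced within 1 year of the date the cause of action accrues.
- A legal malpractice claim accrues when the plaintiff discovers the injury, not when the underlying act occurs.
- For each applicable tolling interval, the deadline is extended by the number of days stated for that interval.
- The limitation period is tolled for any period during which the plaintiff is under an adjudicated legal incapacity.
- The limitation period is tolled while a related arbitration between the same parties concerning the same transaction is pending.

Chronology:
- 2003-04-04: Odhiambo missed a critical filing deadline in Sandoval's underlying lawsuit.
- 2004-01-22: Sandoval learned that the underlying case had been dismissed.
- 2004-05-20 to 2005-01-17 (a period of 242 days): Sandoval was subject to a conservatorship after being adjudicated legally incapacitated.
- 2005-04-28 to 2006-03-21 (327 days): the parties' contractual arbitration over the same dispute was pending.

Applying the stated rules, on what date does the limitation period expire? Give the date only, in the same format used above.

Under the discovery rule, the claim accrued on 2004-01-22, when Sandoval discovered the injury — not on the 2003-04-04 date of the underlying act.
The untolled deadline — 1 year after 2004-01-22 — is 2005-01-22.
The plaintiff's legal incapacity from 2004-05-20 to 2005-01-17 tolled the period for 242 days, extending the deadline to 2005-09-21.
The pending related arbitration from 2005-04-28 to 2006-03-21 tolled the period for 327 days, extending the deadline to 2006-08-14.

2006-08-14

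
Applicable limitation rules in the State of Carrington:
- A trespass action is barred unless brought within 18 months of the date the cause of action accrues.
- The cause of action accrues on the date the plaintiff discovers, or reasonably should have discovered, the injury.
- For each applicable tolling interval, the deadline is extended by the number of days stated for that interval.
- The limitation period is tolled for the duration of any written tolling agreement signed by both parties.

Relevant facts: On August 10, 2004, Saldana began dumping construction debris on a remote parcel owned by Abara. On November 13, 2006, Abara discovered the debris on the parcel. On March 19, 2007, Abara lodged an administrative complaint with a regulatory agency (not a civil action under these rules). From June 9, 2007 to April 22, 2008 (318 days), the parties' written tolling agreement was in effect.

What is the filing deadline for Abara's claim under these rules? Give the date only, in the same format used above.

Under the discovery rule, the claim accrued on November 13, 2006, when Abara discovered the injury — not on the August 10, 2004 date of the underlying act.
Adding the 18 months base period to November 13, 2006 gives a deadline of May 13, 2008, before any tolling.
The written tolling agreement from June 9, 2007 to April 22, 2008 tolled the period for 318 days, extending the deadline to March 27, 2009.
None of the other events listed affects the running of the period under the stated rules.

March 27, 2009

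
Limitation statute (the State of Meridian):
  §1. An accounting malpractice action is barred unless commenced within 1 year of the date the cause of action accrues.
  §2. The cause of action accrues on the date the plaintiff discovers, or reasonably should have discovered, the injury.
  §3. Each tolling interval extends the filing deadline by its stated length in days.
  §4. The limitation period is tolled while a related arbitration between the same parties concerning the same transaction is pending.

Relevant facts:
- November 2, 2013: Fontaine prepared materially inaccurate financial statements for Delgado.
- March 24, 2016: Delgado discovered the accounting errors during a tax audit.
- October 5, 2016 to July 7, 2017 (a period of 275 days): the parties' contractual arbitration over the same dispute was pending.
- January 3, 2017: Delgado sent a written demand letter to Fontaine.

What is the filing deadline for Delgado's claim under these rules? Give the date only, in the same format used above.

December 24, 2017

The claim did not accrue until Delgado discovered the injury on March 24, 2016; the November 2, 2013 act date does not start the clock under the stated rule.
The untolled deadline — 1 year after March 24, 2016 — is March 24, 2017.
The pending related arbitration from October 5, 2016 to July 7, 2017 tolled the period for 275 days, extending the deadline to December 24, 2017.
None of the other events listed affects the running of the period under the stated rules.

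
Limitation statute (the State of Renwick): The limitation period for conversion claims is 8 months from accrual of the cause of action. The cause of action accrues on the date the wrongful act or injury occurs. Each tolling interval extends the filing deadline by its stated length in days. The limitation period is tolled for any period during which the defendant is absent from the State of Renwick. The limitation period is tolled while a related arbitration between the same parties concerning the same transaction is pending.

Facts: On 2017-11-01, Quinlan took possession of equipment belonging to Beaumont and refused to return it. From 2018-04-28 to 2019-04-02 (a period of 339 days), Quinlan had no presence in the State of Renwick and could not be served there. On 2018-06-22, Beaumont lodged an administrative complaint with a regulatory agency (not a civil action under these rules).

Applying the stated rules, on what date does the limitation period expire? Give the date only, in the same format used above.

The cause of action accrued on 2017-11-01, the date of the act.
Adding the 8 months base period to 2017-11-01 gives a deadline of 2018-07-01, before any tolling.
The period was tolled for 339 days by the defendant's absence from the jurisdiction (2018-04-28 to 2019-04-02), pushing the deadline to 2019-06-05.
Nothing else in the chronology tolls or restarts the period.

2019-06-05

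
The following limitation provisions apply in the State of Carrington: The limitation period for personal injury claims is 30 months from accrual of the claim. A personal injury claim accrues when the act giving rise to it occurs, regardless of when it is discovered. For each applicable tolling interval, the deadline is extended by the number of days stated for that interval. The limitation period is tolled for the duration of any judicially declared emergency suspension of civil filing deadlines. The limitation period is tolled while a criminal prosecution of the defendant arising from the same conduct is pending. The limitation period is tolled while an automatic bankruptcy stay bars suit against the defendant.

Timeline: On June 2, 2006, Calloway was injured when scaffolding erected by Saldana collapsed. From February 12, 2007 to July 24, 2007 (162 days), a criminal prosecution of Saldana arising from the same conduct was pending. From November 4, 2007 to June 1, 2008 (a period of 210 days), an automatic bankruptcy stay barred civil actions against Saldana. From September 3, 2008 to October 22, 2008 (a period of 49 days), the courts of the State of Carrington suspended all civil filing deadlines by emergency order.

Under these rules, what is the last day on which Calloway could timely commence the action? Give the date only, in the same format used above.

The claim accrued on June 2, 2006, when the wrongful act occurred.
30 months from June 2, 2006 is December 2, 2008.
The period was tolled for 162 days by the pending criminal prosecution (February 12, 2007 to July 24, 2007), pushing the deadline to May 13, 2009.
The period was tolled for 210 days by the automatic bankruptcy stay (November 4, 2007 to June 1, 2008), pushing the deadline to December 9, 2009.
The emergency suspension of filing deadlines from September 3, 2008 to October 22, 2008 tolled the period for 49 days, extending the deadline to January 27, 2010.

January 27, 2010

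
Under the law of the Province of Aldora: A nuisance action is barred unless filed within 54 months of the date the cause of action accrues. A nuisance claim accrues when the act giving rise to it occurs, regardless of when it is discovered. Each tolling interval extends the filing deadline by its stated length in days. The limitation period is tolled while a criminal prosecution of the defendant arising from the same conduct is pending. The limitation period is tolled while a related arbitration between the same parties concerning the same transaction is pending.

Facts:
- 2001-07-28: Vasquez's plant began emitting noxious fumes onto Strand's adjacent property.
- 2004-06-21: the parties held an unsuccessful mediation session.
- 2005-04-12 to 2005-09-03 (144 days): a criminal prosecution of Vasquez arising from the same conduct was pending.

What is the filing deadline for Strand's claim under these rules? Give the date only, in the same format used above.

2006-06-21

The limitation period began to run on 2001-07-28.
The untolled deadline — 54 months after 2001-07-28 — is 2006-01-28.
Because the pending criminal prosecution ran from 2005-04-12 to 2005-09-03, the deadline is extended by 144 days to 2006-06-21.
None of the other events listed affects the running of the period under the stated rules.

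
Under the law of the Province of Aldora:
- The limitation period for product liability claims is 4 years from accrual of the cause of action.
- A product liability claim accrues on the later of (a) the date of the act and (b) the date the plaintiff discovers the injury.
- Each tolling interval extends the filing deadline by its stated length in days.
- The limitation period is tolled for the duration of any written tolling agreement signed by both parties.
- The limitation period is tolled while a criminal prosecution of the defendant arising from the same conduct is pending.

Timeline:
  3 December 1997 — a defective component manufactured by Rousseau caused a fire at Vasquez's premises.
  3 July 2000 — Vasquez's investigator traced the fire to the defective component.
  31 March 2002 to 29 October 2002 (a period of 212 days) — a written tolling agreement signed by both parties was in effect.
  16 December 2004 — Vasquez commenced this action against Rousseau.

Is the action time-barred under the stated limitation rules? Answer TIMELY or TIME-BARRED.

TIMELY

The claim accrued on 3 July 2000 — the later of the 3 December 1997 act and the 3 July 2000 discovery.
Adding the 4 years base period to 3 July 2000 gives a deadline of 3 July 2004, before any tolling.
Because the written tolling agreement ran from 31 March 2002 to 29 October 2002, the deadline is extended by 212 days to 31 January 2005.
Filing on 16 December 2004 beat the 31 January 2005 deadline — the action is timely.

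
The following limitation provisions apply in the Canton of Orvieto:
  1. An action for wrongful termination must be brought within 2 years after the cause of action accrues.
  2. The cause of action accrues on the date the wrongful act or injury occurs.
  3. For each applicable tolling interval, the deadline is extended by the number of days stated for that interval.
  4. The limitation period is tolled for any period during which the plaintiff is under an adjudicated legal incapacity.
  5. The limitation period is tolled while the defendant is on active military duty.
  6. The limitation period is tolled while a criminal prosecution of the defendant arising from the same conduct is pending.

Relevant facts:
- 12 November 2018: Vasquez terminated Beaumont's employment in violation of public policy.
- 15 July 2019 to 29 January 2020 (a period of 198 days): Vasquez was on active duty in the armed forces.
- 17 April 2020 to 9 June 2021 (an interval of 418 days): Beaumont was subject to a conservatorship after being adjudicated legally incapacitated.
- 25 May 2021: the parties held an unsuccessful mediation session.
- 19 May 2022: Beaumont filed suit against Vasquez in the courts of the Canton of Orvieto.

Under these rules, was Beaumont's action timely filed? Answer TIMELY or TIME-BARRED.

TIMELY

The claim accrued on 12 November 2018, when the wrongful act occurred.
2 years from 12 November 2018 is 12 November 2020.
Because the defendant's active military service ran from 15 July 2019 to 29 January 2020, the deadline is extended by 198 days to 29 May 2021.
Because the plaintiff's legal incapacity ran from 17 April 2020 to 9 June 2021, the deadline is extended by 418 days to 21 July 2022.
Nothing else in the chronology tolls or restarts the period.
The 19 May 2022 filing precedes the 21 July 2022 deadline; the claim is timely.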